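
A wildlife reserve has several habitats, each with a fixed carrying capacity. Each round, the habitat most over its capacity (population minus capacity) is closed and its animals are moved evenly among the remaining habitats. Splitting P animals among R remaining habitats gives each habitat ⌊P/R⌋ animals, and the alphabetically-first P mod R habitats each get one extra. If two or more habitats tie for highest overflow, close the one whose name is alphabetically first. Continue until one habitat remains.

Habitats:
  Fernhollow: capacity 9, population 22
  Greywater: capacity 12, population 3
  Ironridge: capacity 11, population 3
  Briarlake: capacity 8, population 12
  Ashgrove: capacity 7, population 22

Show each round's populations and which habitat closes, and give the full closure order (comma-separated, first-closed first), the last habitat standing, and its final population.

Closure order: Ashgrove, Fernhollow, Briarlake, Ironridge
Last habitat: Greywater with 62 animals

Round 1: Ashgrove=22 Briarlake=12 Fernhollow=22 Greywater=3 Ironridge=3 → close Ashgrove (overflow 15)
  22÷4 = 5 each, +1 to first 2
Round 2: Briarlake=18 Fernhollow=28 Greywater=8 Ironridge=8 → close Fernhollow (overflow 19)
  28÷3 = 9 each, +1 to first 1
Round 3: Briarlake=28 Greywater=17 Ironridge=17 → close Briarlake (overflow 20)
  28÷2 = 14 each, +1 to first 0
Round 4: Greywater=31 Ironridge=31 → close Ironridge (overflow 20)
  31÷1 = 31 each, +1 to first 0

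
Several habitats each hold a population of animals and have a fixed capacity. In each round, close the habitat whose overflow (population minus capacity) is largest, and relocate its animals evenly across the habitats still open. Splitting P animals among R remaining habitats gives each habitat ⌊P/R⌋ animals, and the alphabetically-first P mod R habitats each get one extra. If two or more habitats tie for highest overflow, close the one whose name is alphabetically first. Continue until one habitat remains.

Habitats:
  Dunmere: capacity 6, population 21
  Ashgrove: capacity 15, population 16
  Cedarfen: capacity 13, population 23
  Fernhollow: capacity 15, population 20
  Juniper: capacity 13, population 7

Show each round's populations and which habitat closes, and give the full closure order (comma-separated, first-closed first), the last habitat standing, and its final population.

Round 1: Ashgrove=16 Cedarfen=23 Dunmere=21 Fernhollow=20 Juniper=7 → close Dunmere (overflow 15)
  21÷4 = 5 each, +1 to first 1
Round 2: Ashgrove=22 Cedarfen=28 Fernhollow=25 Juniper=12 → close Cedarfen (overflow 15)
  28÷3 = 9 each, +1 to first 1
Round 3: Ashgrove=32 Fernhollow=34 Juniper=21 → close Fernhollow (overflow 19)
  34÷2 = 17 each, +1 to first 0
Round 4: Ashgrove=49 Juniper=38 → close Ashgrove (overflow 34)
  49÷1 = 49 each, +1 to first 0

Closure order: Dunmere, Cedarfen, Fernhollow, Ashgrove
Last habitat: Juniper with 87 animals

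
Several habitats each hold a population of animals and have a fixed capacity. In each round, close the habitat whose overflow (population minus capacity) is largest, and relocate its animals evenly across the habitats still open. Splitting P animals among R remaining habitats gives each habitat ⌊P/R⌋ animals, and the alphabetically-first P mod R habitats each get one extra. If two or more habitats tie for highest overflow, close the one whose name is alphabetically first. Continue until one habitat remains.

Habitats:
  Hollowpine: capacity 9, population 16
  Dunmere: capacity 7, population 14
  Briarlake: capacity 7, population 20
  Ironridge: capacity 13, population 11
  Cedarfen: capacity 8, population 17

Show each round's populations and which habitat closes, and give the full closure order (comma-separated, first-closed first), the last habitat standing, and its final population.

Closure order: Briarlake, Cedarfen, Dunmere, Hollowpine
Last habitat: Ironridge with 78 animals

Round 1: Briarlake=20 Cedarfen=17 Dunmere=14 Hollowpine=16 Ironridge=11 → close Briarlake (overflow 13)
  20÷4 = 5 each, +1 to first 0
Round 2: Cedarfen=22 Dunmere=19 Hollowpine=21 Ironridge=16 → close Cedarfen (overflow 14)
  22÷3 = 7 each, +1 to first 1
Round 3: Dunmere=27 Hollowpine=28 Ironridge=23 → close Dunmere (overflow 20)
  27÷2 = 13 each, +1 to first 1
Round 4: Hollowpine=42 Ironridge=36 → close Hollowpine (overflow 33)
  42÷1 = 42 each, +1 to first 0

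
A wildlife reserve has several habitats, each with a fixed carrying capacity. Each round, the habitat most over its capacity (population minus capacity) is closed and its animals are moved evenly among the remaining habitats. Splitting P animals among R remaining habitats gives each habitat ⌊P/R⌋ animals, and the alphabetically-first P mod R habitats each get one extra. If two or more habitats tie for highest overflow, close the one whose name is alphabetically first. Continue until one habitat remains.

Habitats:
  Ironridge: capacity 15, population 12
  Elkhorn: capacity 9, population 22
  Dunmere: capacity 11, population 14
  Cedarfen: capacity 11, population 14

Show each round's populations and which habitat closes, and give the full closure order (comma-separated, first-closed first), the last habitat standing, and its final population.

Closure order: Elkhorn, Cedarfen, Dunmere
Last habitat: Ironridge with 62 animals

Round 1: Cedarfen=14 Dunmere=14 Elkhorn=22 Ironridge=12 → close Elkhorn (overflow 13)
  22÷3 = 7 each, +1 to first 1
Round 2: Cedarfen=22 Dunmere=21 Ironridge=19 → close Cedarfen (overflow 11)
  22÷2 = 11 each, +1 to first 0
Round 3: Dunmere=32 Ironridge=30 → close Dunmere (overflow 21)
  32÷1 = 32 each, +1 to first 0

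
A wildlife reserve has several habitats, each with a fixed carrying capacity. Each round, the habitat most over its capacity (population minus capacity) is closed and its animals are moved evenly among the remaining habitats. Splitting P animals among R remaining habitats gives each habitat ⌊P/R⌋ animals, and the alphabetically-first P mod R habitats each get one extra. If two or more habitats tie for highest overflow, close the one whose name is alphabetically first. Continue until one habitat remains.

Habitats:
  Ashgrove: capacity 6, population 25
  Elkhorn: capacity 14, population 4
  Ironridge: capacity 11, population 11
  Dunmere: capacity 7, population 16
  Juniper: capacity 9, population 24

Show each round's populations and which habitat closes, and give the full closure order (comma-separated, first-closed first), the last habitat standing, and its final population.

Closure order: Ashgrove, Juniper, Dunmere, Ironridge
Last habitat: Elkhorn with 80 animals

Round 1: Ashgrove=25 Dunmere=16 Elkhorn=4 Ironridge=11 Juniper=24 → close Ashgrove (overflow 19)
  25÷4 = 6 each, +1 to first 1
Round 2: Dunmere=23 Elkhorn=10 Ironridge=17 Juniper=30 → close Juniper (overflow 21)
  30÷3 = 10 each, +1 to first 0
Round 3: Dunmere=33 Elkhorn=20 Ironridge=27 → close Dunmere (overflow 26)
  33÷2 = 16 each, +1 to first 1
Round 4: Elkhorn=37 Ironridge=43 → close Ironridge (overflow 32)
  43÷1 = 43 each, +1 to first 0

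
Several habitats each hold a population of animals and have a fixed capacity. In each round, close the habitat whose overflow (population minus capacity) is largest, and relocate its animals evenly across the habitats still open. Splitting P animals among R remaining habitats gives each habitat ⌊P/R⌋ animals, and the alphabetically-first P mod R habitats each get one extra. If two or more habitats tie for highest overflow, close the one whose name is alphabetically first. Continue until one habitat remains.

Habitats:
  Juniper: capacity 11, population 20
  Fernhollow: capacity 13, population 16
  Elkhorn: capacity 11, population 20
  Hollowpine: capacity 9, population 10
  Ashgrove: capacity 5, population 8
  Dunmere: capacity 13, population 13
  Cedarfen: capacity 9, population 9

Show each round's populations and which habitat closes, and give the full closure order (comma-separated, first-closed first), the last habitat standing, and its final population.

Round 1: Ashgrove=8 Cedarfen=9 Dunmere=13 Elkhorn=20 Fernhollow=16 Hollowpine=10 Juniper=20 → close Elkhorn (overflow 9)
  20÷6 = 3 each, +1 to first 2
Round 2: Ashgrove=12 Cedarfen=13 Dunmere=16 Fernhollow=19 Hollowpine=13 Juniper=23 → close Juniper (overflow 12)
  23÷5 = 4 each, +1 to first 3
Round 3: Ashgrove=17 Cedarfen=18 Dunmere=21 Fernhollow=23 Hollowpine=17 → close Ashgrove (overflow 12)
  17÷4 = 4 each, +1 to first 1
Round 4: Cedarfen=23 Dunmere=25 Fernhollow=27 Hollowpine=21 → close Cedarfen (overflow 14)
  23÷3 = 7 each, +1 to first 2
Round 5: Dunmere=33 Fernhollow=35 Hollowpine=28 → close Fernhollow (overflow 22)
  35÷2 = 17 each, +1 to first 1
Round 6: Dunmere=51 Hollowpine=45 → close Dunmere (overflow 38)
  51÷1 = 51 each, +1 to first 0

Closure order: Elkhorn, Juniper, Ashgrove, Cedarfen, Fernhollow, Dunmere
Last habitat: Hollowpine with 96 animals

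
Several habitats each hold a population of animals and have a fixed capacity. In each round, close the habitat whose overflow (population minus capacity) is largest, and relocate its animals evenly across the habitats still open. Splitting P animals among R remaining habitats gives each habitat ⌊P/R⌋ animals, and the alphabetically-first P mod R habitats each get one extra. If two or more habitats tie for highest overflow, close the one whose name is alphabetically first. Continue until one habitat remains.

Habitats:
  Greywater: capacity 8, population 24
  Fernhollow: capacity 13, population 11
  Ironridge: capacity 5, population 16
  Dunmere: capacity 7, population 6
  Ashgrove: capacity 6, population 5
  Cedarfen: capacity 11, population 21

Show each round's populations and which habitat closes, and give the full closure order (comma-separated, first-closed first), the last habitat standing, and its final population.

Round 1: Ashgrove=5 Cedarfen=21 Dunmere=6 Fernhollow=11 Greywater=24 Ironridge=16 → close Greywater (overflow 16)
  24÷5 = 4 each, +1 to first 4
Round 2: Ashgrove=10 Cedarfen=26 Dunmere=11 Fernhollow=16 Ironridge=20 → close Cedarfen (overflow 15)
  26÷4 = 6 each, +1 to first 2
Round 3: Ashgrove=17 Dunmere=18 Fernhollow=22 Ironridge=26 → close Ironridge (overflow 21)
  26÷3 = 8 each, +1 to first 2
Round 4: Ashgrove=26 Dunmere=27 Fernhollow=30 → close Ashgrove (overflow 20)
  26÷2 = 13 each, +1 to first 0
Round 5: Dunmere=40 Fernhollow=43 → close Dunmere (overflow 33)
  40÷1 = 40 each, +1 to first 0

Closure order: Greywater, Cedarfen, Ironridge, Ashgrove, Dunmere
Last habitat: Fernhollow with 83 animals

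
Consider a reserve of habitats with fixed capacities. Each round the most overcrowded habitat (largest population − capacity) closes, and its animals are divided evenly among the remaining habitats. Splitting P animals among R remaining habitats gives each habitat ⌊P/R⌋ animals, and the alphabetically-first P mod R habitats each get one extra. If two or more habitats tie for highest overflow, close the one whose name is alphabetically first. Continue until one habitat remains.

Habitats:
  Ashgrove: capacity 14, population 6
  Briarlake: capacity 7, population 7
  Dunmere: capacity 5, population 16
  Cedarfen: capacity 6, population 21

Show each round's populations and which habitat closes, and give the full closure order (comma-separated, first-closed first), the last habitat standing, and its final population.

Closure order: Cedarfen, Dunmere, Briarlake
Last habitat: Ashgrove with 50 animals

Round 1: Ashgrove=6 Briarlake=7 Cedarfen=21 Dunmere=16 → close Cedarfen (overflow 15)
  21÷3 = 7 each, +1 to first 0
Round 2: Ashgrove=13 Briarlake=14 Dunmere=23 → close Dunmere (overflow 18)
  23÷2 = 11 each, +1 to first 1
Round 3: Ashgrove=25 Briarlake=25 → close Briarlake (overflow 18)
  25÷1 = 25 each, +1 to first 0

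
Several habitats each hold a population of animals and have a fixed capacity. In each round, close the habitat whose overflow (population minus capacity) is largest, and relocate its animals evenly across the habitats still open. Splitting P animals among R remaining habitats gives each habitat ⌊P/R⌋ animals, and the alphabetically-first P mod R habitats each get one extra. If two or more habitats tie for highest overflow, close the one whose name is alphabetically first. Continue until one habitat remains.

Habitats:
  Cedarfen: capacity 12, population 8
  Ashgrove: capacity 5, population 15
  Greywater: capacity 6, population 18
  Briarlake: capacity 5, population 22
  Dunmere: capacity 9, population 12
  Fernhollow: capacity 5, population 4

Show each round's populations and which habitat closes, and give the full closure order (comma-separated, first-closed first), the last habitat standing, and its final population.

Round 1: Ashgrove=15 Briarlake=22 Cedarfen=8 Dunmere=12 Fernhollow=4 Greywater=18 → close Briarlake (overflow 17)
  22÷5 = 4 each, +1 to first 2
Round 2: Ashgrove=20 Cedarfen=13 Dunmere=16 Fernhollow=8 Greywater=22 → close Greywater (overflow 16)
  22÷4 = 5 each, +1 to first 2
Round 3: Ashgrove=26 Cedarfen=19 Dunmere=21 Fernhollow=13 → close Ashgrove (overflow 21)
  26÷3 = 8 each, +1 to first 2
Round 4: Cedarfen=28 Dunmere=30 Fernhollow=21 → close Dunmere (overflow 21)
  30÷2 = 15 each, +1 to first 0
Round 5: Cedarfen=43 Fernhollow=36 → close Cedarfen (overflow 31)
  43÷1 = 43 each, +1 to first 0

Closure order: Briarlake, Greywater, Ashgrove, Dunmere, Cedarfen
Last habitat: Fernhollow with 79 animals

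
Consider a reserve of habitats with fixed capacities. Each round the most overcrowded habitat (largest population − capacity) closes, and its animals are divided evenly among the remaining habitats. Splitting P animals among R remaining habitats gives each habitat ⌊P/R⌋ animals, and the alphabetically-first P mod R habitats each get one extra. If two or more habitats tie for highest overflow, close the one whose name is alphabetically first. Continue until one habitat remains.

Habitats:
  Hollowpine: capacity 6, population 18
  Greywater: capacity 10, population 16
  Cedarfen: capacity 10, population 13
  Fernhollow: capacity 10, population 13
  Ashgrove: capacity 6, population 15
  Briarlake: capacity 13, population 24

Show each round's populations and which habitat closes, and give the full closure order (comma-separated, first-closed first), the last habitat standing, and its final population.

Closure order: Hollowpine, Briarlake, Ashgrove, Greywater, Cedarfen
Last habitat: Fernhollow with 99 animals

Round 1: Ashgrove=15 Briarlake=24 Cedarfen=13 Fernhollow=13 Greywater=16 Hollowpine=18 → close Hollowpine (overflow 12)
  18÷5 = 3 each, +1 to first 3
Round 2: Ashgrove=19 Briarlake=28 Cedarfen=17 Fernhollow=16 Greywater=19 → close Briarlake (overflow 15)
  28÷4 = 7 each, +1 to first 0
Round 3: Ashgrove=26 Cedarfen=24 Fernhollow=23 Greywater=26 → close Ashgrove (overflow 20)
  26÷3 = 8 each, +1 to first 2
Round 4: Cedarfen=33 Fernhollow=32 Greywater=34 → close Greywater (overflow 24)
  34÷2 = 17 each, +1 to first 0
Round 5: Cedarfen=50 Fernhollow=49 → close Cedarfen (overflow 40)
  50÷1 = 50 each, +1 to first 0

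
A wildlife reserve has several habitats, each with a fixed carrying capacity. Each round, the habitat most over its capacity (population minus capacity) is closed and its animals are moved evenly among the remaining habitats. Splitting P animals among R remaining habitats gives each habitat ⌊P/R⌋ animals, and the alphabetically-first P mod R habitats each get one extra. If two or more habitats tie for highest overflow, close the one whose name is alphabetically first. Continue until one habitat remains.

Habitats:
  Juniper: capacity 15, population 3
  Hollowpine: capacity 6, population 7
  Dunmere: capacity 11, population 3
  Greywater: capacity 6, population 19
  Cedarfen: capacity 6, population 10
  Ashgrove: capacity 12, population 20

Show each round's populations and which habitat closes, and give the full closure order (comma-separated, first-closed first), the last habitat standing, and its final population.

Closure order: Greywater, Ashgrove, Cedarfen, Hollowpine, Dunmere
Last habitat: Juniper with 62 animals

Round 1: Ashgrove=20 Cedarfen=10 Dunmere=3 Greywater=19 Hollowpine=7 Juniper=3 → close Greywater (overflow 13)
  19÷5 = 3 each, +1 to first 4
Round 2: Ashgrove=24 Cedarfen=14 Dunmere=7 Hollowpine=11 Juniper=6 → close Ashgrove (overflow 12)
  24÷4 = 6 each, +1 to first 0
Round 3: Cedarfen=20 Dunmere=13 Hollowpine=17 Juniper=12 → close Cedarfen (overflow 14)
  20÷3 = 6 each, +1 to first 2
Round 4: Dunmere=20 Hollowpine=24 Juniper=18 → close Hollowpine (overflow 18)
  24÷2 = 12 each, +1 to first 0
Round 5: Dunmere=32 Juniper=30 → close Dunmere (overflow 21)
  32÷1 = 32 each, +1 to first 0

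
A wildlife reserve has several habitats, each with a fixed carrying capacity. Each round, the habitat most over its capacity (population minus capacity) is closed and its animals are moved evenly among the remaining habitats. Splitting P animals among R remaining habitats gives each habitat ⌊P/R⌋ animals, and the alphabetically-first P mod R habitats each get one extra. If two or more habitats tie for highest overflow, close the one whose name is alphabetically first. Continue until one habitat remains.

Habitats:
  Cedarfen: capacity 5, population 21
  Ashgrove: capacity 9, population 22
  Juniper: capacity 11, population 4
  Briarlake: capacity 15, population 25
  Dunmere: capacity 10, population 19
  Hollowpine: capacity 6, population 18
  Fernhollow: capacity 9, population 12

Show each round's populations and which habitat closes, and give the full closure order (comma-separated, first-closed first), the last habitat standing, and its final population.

Closure order: Cedarfen, Ashgrove, Briarlake, Hollowpine, Dunmere, Fernhollow
Last habitat: Juniper with 121 animals

Round 1: Ashgrove=22 Briarlake=25 Cedarfen=21 Dunmere=19 Fernhollow=12 Hollowpine=18 Juniper=4 → close Cedarfen (overflow 16)
  21÷6 = 3 each, +1 to first 3
Round 2: Ashgrove=26 Briarlake=29 Dunmere=23 Fernhollow=15 Hollowpine=21 Juniper=7 → close Ashgrove (overflow 17)
  26÷5 = 5 each, +1 to first 1
Round 3: Briarlake=35 Dunmere=28 Fernhollow=20 Hollowpine=26 Juniper=12 → close Briarlake (overflow 20)
  35÷4 = 8 each, +1 to first 3
Round 4: Dunmere=37 Fernhollow=29 Hollowpine=35 Juniper=20 → close Hollowpine (overflow 29)
  35÷3 = 11 each, +1 to first 2
Round 5: Dunmere=49 Fernhollow=41 Juniper=31 → close Dunmere (overflow 39)
  49÷2 = 24 each, +1 to first 1
Round 6: Fernhollow=66 Juniper=55 → close Fernhollow (overflow 57)
  66÷1 = 66 each, +1 to first 0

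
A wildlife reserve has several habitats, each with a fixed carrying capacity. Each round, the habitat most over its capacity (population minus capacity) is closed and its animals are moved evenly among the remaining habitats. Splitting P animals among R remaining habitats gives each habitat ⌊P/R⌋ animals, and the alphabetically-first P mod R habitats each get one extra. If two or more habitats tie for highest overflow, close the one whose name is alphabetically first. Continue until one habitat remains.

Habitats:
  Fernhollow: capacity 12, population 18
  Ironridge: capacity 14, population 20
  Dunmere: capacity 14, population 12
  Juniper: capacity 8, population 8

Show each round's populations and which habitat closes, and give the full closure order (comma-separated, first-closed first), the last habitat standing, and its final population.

Round 1: Dunmere=12 Fernhollow=18 Ironridge=20 Juniper=8 → close Fernhollow (overflow 6)
  18÷3 = 6 each, +1 to first 0
Round 2: Dunmere=18 Ironridge=26 Juniper=14 → close Ironridge (overflow 12)
  26÷2 = 13 each, +1 to first 0
Round 3: Dunmere=31 Juniper=27 → close Juniper (overflow 19)
  27÷1 = 27 each, +1 to first 0

Closure order: Fernhollow, Ironridge, Juniper
Last habitat: Dunmere with 58 animals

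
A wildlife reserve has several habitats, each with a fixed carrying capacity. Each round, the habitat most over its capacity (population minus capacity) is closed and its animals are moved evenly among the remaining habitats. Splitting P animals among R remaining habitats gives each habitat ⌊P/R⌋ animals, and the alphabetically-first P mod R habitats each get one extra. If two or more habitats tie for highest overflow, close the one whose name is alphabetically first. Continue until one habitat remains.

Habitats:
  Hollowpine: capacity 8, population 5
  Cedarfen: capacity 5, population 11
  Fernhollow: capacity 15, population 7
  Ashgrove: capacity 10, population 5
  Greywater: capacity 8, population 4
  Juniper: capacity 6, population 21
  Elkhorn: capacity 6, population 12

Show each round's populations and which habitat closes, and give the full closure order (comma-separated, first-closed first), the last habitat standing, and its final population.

Closure order: Juniper, Cedarfen, Elkhorn, Ashgrove, Greywater, Hollowpine
Last habitat: Fernhollow with 65 animals

Round 1: Ashgrove=5 Cedarfen=11 Elkhorn=12 Fernhollow=7 Greywater=4 Hollowpine=5 Juniper=21 → close Juniper (overflow 15)
  21÷6 = 3 each, +1 to first 3
Round 2: Ashgrove=9 Cedarfen=15 Elkhorn=16 Fernhollow=10 Greywater=7 Hollowpine=8 → close Cedarfen (overflow 10)
  15÷5 = 3 each, +1 to first 0
Round 3: Ashgrove=12 Elkhorn=19 Fernhollow=13 Greywater=10 Hollowpine=11 → close Elkhorn (overflow 13)
  19÷4 = 4 each, +1 to first 3
Round 4: Ashgrove=17 Fernhollow=18 Greywater=15 Hollowpine=15 → close Ashgrove (overflow 7)
  17÷3 = 5 each, +1 to first 2
Round 5: Fernhollow=24 Greywater=21 Hollowpine=20 → close Greywater (overflow 13)
  21÷2 = 10 each, +1 to first 1
Round 6: Fernhollow=35 Hollowpine=30 → close Hollowpine (overflow 22)
  30÷1 = 30 each, +1 to first 0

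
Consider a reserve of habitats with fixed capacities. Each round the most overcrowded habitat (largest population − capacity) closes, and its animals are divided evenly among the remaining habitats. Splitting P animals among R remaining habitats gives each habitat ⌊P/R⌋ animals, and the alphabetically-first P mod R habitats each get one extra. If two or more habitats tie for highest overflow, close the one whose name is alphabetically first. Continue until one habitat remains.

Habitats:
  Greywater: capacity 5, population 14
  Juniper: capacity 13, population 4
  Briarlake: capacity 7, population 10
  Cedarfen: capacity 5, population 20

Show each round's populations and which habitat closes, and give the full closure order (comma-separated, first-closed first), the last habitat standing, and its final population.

Closure order: Cedarfen, Greywater, Briarlake
Last habitat: Juniper with 48 animals

Round 1: Briarlake=10 Cedarfen=20 Greywater=14 Juniper=4 → close Cedarfen (overflow 15)
  20÷3 = 6 each, +1 to first 2
Round 2: Briarlake=17 Greywater=21 Juniper=10 → close Greywater (overflow 16)
  21÷2 = 10 each, +1 to first 1
Round 3: Briarlake=28 Juniper=20 → close Briarlake (overflow 21)
  28÷1 = 28 each, +1 to first 0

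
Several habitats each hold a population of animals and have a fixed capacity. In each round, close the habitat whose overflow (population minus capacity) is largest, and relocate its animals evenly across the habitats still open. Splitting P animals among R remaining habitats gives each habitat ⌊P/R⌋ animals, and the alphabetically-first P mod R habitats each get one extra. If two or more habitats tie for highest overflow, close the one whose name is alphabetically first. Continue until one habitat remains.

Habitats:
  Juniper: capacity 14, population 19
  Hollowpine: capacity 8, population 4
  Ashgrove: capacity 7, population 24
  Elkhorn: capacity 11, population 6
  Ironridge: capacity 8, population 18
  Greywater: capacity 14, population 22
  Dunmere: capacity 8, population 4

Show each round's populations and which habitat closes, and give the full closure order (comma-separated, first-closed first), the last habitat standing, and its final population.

Round 1: Ashgrove=24 Dunmere=4 Elkhorn=6 Greywater=22 Hollowpine=4 Ironridge=18 Juniper=19 → close Ashgrove (overflow 17)
  24÷6 = 4 each, +1 to first 0
Round 2: Dunmere=8 Elkhorn=10 Greywater=26 Hollowpine=8 Ironridge=22 Juniper=23 → close Ironridge (overflow 14)
  22÷5 = 4 each, +1 to first 2
Round 3: Dunmere=13 Elkhorn=15 Greywater=30 Hollowpine=12 Juniper=27 → close Greywater (overflow 16)
  30÷4 = 7 each, +1 to first 2
Round 4: Dunmere=21 Elkhorn=23 Hollowpine=19 Juniper=34 → close Juniper (overflow 20)
  34÷3 = 11 each, +1 to first 1
Round 5: Dunmere=33 Elkhorn=34 Hollowpine=30 → close Dunmere (overflow 25)
  33÷2 = 16 each, +1 to first 1
Round 6: Elkhorn=51 Hollowpine=46 → close Elkhorn (overflow 40)
  51÷1 = 51 each, +1 to first 0

Closure order: Ashgrove, Ironridge, Greywater, Juniper, Dunmere, Elkhorn
Last habitat: Hollowpine with 97 animals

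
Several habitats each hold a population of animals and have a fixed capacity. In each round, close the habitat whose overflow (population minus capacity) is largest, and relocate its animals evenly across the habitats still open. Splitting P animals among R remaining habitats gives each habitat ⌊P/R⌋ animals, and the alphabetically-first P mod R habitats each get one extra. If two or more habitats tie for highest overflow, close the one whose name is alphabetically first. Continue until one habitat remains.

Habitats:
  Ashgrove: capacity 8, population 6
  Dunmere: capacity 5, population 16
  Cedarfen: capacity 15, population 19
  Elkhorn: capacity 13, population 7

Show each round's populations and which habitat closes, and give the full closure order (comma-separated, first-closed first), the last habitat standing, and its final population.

Closure order: Dunmere, Cedarfen, Ashgrove
Last habitat: Elkhorn with 48 animals

Round 1: Ashgrove=6 Cedarfen=19 Dunmere=16 Elkhorn=7 → close Dunmere (overflow 11)
  16÷3 = 5 each, +1 to first 1
Round 2: Ashgrove=12 Cedarfen=24 Elkhorn=12 → close Cedarfen (overflow 9)
  24÷2 = 12 each, +1 to first 0
Round 3: Ashgrove=24 Elkhorn=24 → close Ashgrove (overflow 16)
  24÷1 = 24 each, +1 to first 0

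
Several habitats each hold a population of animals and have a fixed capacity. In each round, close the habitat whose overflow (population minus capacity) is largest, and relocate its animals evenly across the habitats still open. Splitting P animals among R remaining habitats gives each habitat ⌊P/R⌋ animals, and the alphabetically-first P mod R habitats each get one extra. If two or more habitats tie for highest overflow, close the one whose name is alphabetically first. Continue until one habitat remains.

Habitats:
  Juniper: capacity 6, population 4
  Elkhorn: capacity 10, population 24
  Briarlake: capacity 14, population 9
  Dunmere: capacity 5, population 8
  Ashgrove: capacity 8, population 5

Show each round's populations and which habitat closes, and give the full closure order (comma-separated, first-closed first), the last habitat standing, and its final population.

Round 1: Ashgrove=5 Briarlake=9 Dunmere=8 Elkhorn=24 Juniper=4 → close Elkhorn (overflow 14)
  24÷4 = 6 each, +1 to first 0
Round 2: Ashgrove=11 Briarlake=15 Dunmere=14 Juniper=10 → close Dunmere (overflow 9)
  14÷3 = 4 each, +1 to first 2
Round 3: Ashgrove=16 Briarlake=20 Juniper=14 → close Ashgrove (overflow 8)
  16÷2 = 8 each, +1 to first 0
Round 4: Briarlake=28 Juniper=22 → close Juniper (overflow 16)
  22÷1 = 22 each, +1 to first 0

Closure order: Elkhorn, Dunmere, Ashgrove, Juniper
Last habitat: Briarlake with 50 animals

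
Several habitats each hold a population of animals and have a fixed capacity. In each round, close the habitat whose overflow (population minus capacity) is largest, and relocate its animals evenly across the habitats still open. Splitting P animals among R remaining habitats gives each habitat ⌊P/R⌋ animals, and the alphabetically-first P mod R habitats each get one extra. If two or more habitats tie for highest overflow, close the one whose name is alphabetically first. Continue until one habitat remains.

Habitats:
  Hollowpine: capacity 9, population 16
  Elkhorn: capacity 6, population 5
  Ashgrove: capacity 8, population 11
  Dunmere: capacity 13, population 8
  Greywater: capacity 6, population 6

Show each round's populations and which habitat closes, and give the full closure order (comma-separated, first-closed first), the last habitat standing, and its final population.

Closure order: Hollowpine, Ashgrove, Greywater, Elkhorn
Last habitat: Dunmere with 46 animals

Round 1: Ashgrove=11 Dunmere=8 Elkhorn=5 Greywater=6 Hollowpine=16 → close Hollowpine (overflow 7)
  16÷4 = 4 each, +1 to first 0
Round 2: Ashgrove=15 Dunmere=12 Elkhorn=9 Greywater=10 → close Ashgrove (overflow 7)
  15÷3 = 5 each, +1 to first 0
Round 3: Dunmere=17 Elkhorn=14 Greywater=15 → close Greywater (overflow 9)
  15÷2 = 7 each, +1 to first 1
Round 4: Dunmere=25 Elkhorn=21 → close Elkhorn (overflow 15)
  21÷1 = 21 each, +1 to first 0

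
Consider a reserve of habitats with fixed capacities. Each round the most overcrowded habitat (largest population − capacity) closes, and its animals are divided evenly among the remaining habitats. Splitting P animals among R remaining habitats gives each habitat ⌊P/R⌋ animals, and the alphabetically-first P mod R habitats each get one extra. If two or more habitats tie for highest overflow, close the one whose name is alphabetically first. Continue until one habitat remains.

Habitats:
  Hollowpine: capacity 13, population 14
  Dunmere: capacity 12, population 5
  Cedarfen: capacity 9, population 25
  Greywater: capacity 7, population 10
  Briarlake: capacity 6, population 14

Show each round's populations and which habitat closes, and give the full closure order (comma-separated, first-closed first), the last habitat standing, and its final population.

Round 1: Briarlake=14 Cedarfen=25 Dunmere=5 Greywater=10 Hollowpine=14 → close Cedarfen (overflow 16)
  25÷4 = 6 each, +1 to first 1
Round 2: Briarlake=21 Dunmere=11 Greywater=16 Hollowpine=20 → close Briarlake (overflow 15)
  21÷3 = 7 each, +1 to first 0
Round 3: Dunmere=18 Greywater=23 Hollowpine=27 → close Greywater (overflow 16)
  23÷2 = 11 each, +1 to first 1
Round 4: Dunmere=30 Hollowpine=38 → close Hollowpine (overflow 25)
  38÷1 = 38 each, +1 to first 0

Closure order: Cedarfen, Briarlake, Greywater, Hollowpine
Last habitat: Dunmere with 68 animals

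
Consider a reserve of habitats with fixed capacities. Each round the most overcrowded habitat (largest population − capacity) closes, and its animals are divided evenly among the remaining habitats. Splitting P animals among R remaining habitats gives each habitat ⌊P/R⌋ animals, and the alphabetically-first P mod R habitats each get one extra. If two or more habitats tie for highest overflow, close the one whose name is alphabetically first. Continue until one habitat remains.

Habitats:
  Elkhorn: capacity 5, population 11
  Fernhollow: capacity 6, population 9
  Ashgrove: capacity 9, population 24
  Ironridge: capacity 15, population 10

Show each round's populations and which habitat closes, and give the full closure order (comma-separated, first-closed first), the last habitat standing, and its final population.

Round 1: Ashgrove=24 Elkhorn=11 Fernhollow=9 Ironridge=10 → close Ashgrove (overflow 15)
  24÷3 = 8 each, +1 to first 0
Round 2: Elkhorn=19 Fernhollow=17 Ironridge=18 → close Elkhorn (overflow 14)
  19÷2 = 9 each, +1 to first 1
Round 3: Fernhollow=27 Ironridge=27 → close Fernhollow (overflow 21)
  27÷1 = 27 each, +1 to first 0

Closure order: Ashgrove, Elkhorn, Fernhollow
Last habitat: Ironridge with 54 animals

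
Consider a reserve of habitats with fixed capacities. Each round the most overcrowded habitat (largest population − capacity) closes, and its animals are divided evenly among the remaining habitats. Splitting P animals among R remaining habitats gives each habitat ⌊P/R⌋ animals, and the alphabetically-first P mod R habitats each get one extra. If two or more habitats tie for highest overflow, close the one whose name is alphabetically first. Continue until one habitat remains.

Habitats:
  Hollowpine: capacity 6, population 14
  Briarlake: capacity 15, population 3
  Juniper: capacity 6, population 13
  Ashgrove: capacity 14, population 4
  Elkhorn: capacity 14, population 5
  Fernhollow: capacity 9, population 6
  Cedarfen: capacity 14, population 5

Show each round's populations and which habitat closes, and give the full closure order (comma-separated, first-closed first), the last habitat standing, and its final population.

Round 1: Ashgrove=4 Briarlake=3 Cedarfen=5 Elkhorn=5 Fernhollow=6 Hollowpine=14 Juniper=13 → close Hollowpine (overflow 8)
  14÷6 = 2 each, +1 to first 2
Round 2: Ashgrove=7 Briarlake=6 Cedarfen=7 Elkhorn=7 Fernhollow=8 Juniper=15 → close Juniper (overflow 9)
  15÷5 = 3 each, +1 to first 0
Round 3: Ashgrove=10 Briarlake=9 Cedarfen=10 Elkhorn=10 Fernhollow=11 → close Fernhollow (overflow 2)
  11÷4 = 2 each, +1 to first 3
Round 4: Ashgrove=13 Briarlake=12 Cedarfen=13 Elkhorn=12 → close Ashgrove (overflow -1)
  13÷3 = 4 each, +1 to first 1
Round 5: Briarlake=17 Cedarfen=17 Elkhorn=16 → close Cedarfen (overflow 3)
  17÷2 = 8 each, +1 to first 1
Round 6: Briarlake=26 Elkhorn=24 → close Briarlake (overflow 11)
  26÷1 = 26 each, +1 to first 0

Closure order: Hollowpine, Juniper, Fernhollow, Ashgrove, Cedarfen, Briarlake
Last habitat: Elkhorn with 50 animals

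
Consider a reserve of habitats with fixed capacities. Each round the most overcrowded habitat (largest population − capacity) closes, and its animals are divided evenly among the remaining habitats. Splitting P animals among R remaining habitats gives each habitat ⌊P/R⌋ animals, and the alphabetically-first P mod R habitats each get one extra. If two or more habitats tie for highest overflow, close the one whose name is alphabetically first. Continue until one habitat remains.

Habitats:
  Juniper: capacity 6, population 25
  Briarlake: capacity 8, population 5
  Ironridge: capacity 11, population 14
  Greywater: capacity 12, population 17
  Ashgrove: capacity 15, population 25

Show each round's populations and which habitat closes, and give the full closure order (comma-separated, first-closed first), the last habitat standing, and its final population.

Round 1: Ashgrove=25 Briarlake=5 Greywater=17 Ironridge=14 Juniper=25 → close Juniper (overflow 19)
  25÷4 = 6 each, +1 to first 1
Round 2: Ashgrove=32 Briarlake=11 Greywater=23 Ironridge=20 → close Ashgrove (overflow 17)
  32÷3 = 10 each, +1 to first 2
Round 3: Briarlake=22 Greywater=34 Ironridge=30 → close Greywater (overflow 22)
  34÷2 = 17 each, +1 to first 0
Round 4: Briarlake=39 Ironridge=47 → close Ironridge (overflow 36)
  47÷1 = 47 each, +1 to first 0

Closure order: Juniper, Ashgrove, Greywater, Ironridge
Last habitat: Briarlake with 86 animals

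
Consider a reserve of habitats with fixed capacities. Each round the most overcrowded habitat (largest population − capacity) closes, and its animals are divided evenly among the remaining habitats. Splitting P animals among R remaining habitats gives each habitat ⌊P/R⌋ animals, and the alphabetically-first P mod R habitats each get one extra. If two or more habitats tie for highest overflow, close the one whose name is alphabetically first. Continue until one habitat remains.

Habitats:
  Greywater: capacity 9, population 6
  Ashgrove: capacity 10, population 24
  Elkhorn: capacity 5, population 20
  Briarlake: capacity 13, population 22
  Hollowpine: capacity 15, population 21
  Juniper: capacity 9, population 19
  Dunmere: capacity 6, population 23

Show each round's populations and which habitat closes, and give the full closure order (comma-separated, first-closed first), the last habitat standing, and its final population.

Closure order: Dunmere, Elkhorn, Ashgrove, Briarlake, Juniper, Hollowpine
Last habitat: Greywater with 135 animals

Round 1: Ashgrove=24 Briarlake=22 Dunmere=23 Elkhorn=20 Greywater=6 Hollowpine=21 Juniper=19 → close Dunmere (overflow 17)
  23÷6 = 3 each, +1 to first 5
Round 2: Ashgrove=28 Briarlake=26 Elkhorn=24 Greywater=10 Hollowpine=25 Juniper=22 → close Elkhorn (overflow 19)
  24÷5 = 4 each, +1 to first 4
Round 3: Ashgrove=33 Briarlake=31 Greywater=15 Hollowpine=30 Juniper=26 → close Ashgrove (overflow 23)
  33÷4 = 8 each, +1 to first 1
Round 4: Briarlake=40 Greywater=23 Hollowpine=38 Juniper=34 → close Briarlake (overflow 27)
  40÷3 = 13 each, +1 to first 1
Round 5: Greywater=37 Hollowpine=51 Juniper=47 → close Juniper (overflow 38)
  47÷2 = 23 each, +1 to first 1
Round 6: Greywater=61 Hollowpine=74 → close Hollowpine (overflow 59)
  74÷1 = 74 each, +1 to first 0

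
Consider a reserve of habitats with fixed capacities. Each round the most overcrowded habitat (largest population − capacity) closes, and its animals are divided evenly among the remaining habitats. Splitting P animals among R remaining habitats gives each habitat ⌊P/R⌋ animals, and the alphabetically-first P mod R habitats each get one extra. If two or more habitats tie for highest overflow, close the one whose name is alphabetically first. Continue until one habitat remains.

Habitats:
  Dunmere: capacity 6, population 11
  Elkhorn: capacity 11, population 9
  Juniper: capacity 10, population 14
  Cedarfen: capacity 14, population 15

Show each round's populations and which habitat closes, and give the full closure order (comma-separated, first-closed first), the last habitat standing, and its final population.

Closure order: Dunmere, Juniper, Cedarfen
Last habitat: Elkhorn with 49 animals

Round 1: Cedarfen=15 Dunmere=11 Elkhorn=9 Juniper=14 → close Dunmere (overflow 5)
  11÷3 = 3 each, +1 to first 2
Round 2: Cedarfen=19 Elkhorn=13 Juniper=17 → close Juniper (overflow 7)
  17÷2 = 8 each, +1 to first 1
Round 3: Cedarfen=28 Elkhorn=21 → close Cedarfen (overflow 14)
  28÷1 = 28 each, +1 to first 0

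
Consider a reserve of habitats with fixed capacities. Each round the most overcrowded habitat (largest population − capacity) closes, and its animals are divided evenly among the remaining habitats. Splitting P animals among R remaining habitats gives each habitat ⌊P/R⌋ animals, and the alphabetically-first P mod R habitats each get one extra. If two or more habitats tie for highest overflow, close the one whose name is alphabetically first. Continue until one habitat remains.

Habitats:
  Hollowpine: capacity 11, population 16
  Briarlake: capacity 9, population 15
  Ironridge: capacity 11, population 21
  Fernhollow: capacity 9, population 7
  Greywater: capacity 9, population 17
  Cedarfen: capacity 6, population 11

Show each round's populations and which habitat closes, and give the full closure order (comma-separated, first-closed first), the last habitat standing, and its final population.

Round 1: Briarlake=15 Cedarfen=11 Fernhollow=7 Greywater=17 Hollowpine=16 Ironridge=21 → close Ironridge (overflow 10)
  21÷5 = 4 each, +1 to first 1
Round 2: Briarlake=20 Cedarfen=15 Fernhollow=11 Greywater=21 Hollowpine=20 → close Greywater (overflow 12)
  21÷4 = 5 each, +1 to first 1
Round 3: Briarlake=26 Cedarfen=20 Fernhollow=16 Hollowpine=25 → close Briarlake (overflow 17)
  26÷3 = 8 each, +1 to first 2
Round 4: Cedarfen=29 Fernhollow=25 Hollowpine=33 → close Cedarfen (overflow 23)
  29÷2 = 14 each, +1 to first 1
Round 5: Fernhollow=40 Hollowpine=47 → close Hollowpine (overflow 36)
  47÷1 = 47 each, +1 to first 0

Closure order: Ironridge, Greywater, Briarlake, Cedarfen, Hollowpine
Last habitat: Fernhollow with 87 animals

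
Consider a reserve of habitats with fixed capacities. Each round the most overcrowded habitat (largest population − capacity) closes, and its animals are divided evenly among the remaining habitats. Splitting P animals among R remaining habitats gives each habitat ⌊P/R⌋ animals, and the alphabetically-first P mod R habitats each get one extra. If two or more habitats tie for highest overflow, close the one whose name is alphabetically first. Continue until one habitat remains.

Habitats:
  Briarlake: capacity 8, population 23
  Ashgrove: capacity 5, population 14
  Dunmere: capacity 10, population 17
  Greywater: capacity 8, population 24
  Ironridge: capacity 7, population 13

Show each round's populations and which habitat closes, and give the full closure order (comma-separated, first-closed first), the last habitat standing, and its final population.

Closure order: Greywater, Briarlake, Ashgrove, Dunmere
Last habitat: Ironridge with 91 animals

Round 1: Ashgrove=14 Briarlake=23 Dunmere=17 Greywater=24 Ironridge=13 → close Greywater (overflow 16)
  24÷4 = 6 each, +1 to first 0
Round 2: Ashgrove=20 Briarlake=29 Dunmere=23 Ironridge=19 → close Briarlake (overflow 21)
  29÷3 = 9 each, +1 to first 2
Round 3: Ashgrove=30 Dunmere=33 Ironridge=28 → close Ashgrove (overflow 25)
  30÷2 = 15 each, +1 to first 0
Round 4: Dunmere=48 Ironridge=43 → close Dunmere (overflow 38)
  48÷1 = 48 each, +1 to first 0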